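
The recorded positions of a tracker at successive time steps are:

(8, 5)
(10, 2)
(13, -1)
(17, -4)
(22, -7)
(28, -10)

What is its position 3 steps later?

Taking differences between consecutive positions: (+2, -3), (+3, -3), (+4, -3), (+5, -3), (+6, -3). These grow by (+1, +0) each step.
step 6: (28, -10) + (+7, -3) → (35, -13)
step 7: (35, -13) + (+8, -3) → (43, -16)
step 8: (43, -16) + (+9, -3) → (52, -19)

(52, -19)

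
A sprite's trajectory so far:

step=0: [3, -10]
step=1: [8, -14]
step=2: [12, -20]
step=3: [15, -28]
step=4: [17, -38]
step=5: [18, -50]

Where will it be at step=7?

First differences are [+5, -4], [+4, -6], [+3, -8], [+2, -10], [+1, -12]; their common second difference is [-1, -2] (constant acceleration).
step 6: [18, -50] + [+0, -14] → [18, -64]
step 7: [18, -64] + [-1, -16] → [17, -80]

[17, -80]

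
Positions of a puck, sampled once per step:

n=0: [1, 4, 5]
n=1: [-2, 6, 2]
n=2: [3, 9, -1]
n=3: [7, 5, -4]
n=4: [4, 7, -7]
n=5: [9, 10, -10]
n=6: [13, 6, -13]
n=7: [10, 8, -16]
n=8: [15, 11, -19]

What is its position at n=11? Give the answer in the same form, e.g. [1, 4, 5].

Differencing gives [-3, +2, -3], [+5, +3, -3], [+4, -4, -3], [-3, +2, -3], [+5, +3, -3], [+4, -4, -3], [-3, +2, -3], [+5, +3, -3]. This is the pattern [-3, +2, -3], [+5, +3, -3], [+4, -4, -3] repeated.
step 9: apply [+4, -4, -3] → [19, 7, -22]
step 10: apply [-3, +2, -3] → [16, 9, -25]
step 11: apply [+5, +3, -3] → [21, 12, -28]

[21, 12, -28]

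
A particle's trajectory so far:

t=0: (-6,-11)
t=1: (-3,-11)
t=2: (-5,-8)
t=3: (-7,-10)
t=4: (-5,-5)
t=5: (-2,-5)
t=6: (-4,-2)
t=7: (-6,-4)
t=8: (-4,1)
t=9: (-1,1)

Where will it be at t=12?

(-3,7)

Differencing gives (+3,+0), (-2,+3), (-2,-2), (+2,+5), (+3,+0), (-2,+3), (-2,-2), (+2,+5), (+3,+0). This is the pattern (+3,+0), (-2,+3), (-2,-2), (+2,+5) repeated.
step 10: apply (-2,+3) → (-3,4)
step 11: apply (-2,-2) → (-5,2)
step 12: apply (+2,+5) → (-3,7)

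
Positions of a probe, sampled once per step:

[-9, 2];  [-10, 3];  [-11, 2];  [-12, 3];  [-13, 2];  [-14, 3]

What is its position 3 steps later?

[-17, 2]

First: linear, -1 per step → -17 at step 8.
Second: cycles through 2, 3 every 2 steps. Step 8 lands at position 0 of the cycle → 2.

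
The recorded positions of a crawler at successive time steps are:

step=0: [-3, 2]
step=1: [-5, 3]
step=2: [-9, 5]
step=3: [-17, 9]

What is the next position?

Step-to-step displacements: [-2, +1], [-4, +2], [-8, +4]; each is 2× the previous.
step 4: [-17, 9] + [-16, +8] → [-33, 17]

[-33, 17]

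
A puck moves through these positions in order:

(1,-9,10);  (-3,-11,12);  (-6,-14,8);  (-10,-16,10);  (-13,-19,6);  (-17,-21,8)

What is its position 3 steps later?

(-27,-29,2)

Step-to-step displacements: (-4,-2,+2), (-3,-3,-4), (-4,-2,+2), (-3,-3,-4), (-4,-2,+2) — a repeating cycle of length 2.
step 6: apply (-3,-3,-4) → (-20,-24,4)
step 7: apply (-4,-2,+2) → (-24,-26,6)
step 8: apply (-3,-3,-4) → (-27,-29,2)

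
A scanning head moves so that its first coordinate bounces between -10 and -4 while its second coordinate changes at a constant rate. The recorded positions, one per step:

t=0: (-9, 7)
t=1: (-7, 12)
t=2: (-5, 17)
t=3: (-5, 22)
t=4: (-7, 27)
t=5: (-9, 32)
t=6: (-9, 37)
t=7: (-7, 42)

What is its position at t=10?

The first coordinate travels 2 per step and bounces off the walls at -10 and -4.
  step 8: -7 → -5
  step 9: -5 → -5
  step 10: -5 → -7
The second coordinate changes by +5 each step: at step 10 it is 57.

(-7, 57)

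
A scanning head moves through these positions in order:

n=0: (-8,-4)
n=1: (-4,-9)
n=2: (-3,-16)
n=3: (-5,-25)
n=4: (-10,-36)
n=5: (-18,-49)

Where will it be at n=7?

First differences are (+4,-5), (+1,-7), (-2,-9), (-5,-11), (-8,-13); their common second difference is (-3,-2) (constant acceleration).
step 6: (-18,-49) + (-11,-15) → (-29,-64)
step 7: (-29,-64) + (-14,-17) → (-43,-81)

(-43,-81)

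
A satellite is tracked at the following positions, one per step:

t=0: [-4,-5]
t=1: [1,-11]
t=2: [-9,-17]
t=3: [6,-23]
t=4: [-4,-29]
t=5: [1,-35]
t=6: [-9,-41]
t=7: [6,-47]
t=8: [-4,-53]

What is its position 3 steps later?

First: cycles through -4, 1, -9, 6 every 4 steps. Step 11 lands at position 3 of the cycle → 6.
Second: linear, -6 per step → -71 at step 11.

[6,-71]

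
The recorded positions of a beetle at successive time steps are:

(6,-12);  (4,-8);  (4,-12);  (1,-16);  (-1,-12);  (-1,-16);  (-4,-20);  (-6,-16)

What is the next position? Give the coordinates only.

(-6,-20)

The moves between consecutive positions are (-2,+4), (+0,-4), (-3,-4), (-2,+4), (+0,-4), (-3,-4), (-2,+4); they repeat the 3-cycle [(-2,+4), (+0,-4), (-3,-4)].
step 8: apply (+0,-4) → (-6,-20)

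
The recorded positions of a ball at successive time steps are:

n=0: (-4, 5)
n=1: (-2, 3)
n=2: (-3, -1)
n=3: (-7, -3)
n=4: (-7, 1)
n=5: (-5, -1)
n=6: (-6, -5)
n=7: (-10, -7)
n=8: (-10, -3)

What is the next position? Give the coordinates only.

The moves between consecutive positions are (+2, -2), (-1, -4), (-4, -2), (+0, +4), (+2, -2), (-1, -4), (-4, -2), (+0, +4); they repeat the 4-cycle [(+2, -2), (-1, -4), (-4, -2), (+0, +4)].
step 9: apply (+2, -2) → (-8, -5)

(-8, -5)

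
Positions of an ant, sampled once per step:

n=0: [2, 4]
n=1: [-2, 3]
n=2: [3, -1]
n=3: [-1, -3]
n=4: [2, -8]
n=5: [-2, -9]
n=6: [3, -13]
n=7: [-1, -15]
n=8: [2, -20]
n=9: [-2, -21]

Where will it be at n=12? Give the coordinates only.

Differencing gives [-4, -1], [+5, -4], [-4, -2], [+3, -5], [-4, -1], [+5, -4], [-4, -2], [+3, -5], [-4, -1]. This is the pattern [-4, -1], [+5, -4], [-4, -2], [+3, -5] repeated.
step 10: apply [+5, -4] → [3, -25]
step 11: apply [-4, -2] → [-1, -27]
step 12: apply [+3, -5] → [2, -32]

[2, -32]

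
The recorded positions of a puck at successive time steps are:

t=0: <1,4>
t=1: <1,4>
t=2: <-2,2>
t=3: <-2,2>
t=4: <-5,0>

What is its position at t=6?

Step-to-step displacements: <+0,+0>, <-3,-2>, <+0,+0>, <-3,-2> — a repeating cycle of length 2.
step 5: apply <+0,+0> → <-5,0>
step 6: apply <-3,-2> → <-8,-2>

<-8,-2>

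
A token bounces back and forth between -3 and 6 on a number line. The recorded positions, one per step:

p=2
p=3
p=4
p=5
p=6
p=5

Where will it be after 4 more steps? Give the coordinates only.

The value travels 1 per step and bounces off the walls at -3 and 6.
  step 6: 5 → 4
  step 7: 4 → 3
  step 8: 3 → 2
  step 9: 2 → 1

p=1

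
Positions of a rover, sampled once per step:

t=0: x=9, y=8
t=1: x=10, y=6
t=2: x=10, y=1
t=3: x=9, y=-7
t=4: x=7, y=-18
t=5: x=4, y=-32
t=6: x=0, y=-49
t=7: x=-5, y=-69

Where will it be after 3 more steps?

Successive displacements: (+1,-2), (+0,-5), (-1,-8), (-2,-11), (-3,-14), (-4,-17), (-5,-20) — each changes by (-1,-3).
step 8: x=-5, y=-69 + (-6,-23) → x=-11, y=-92
step 9: x=-11, y=-92 + (-7,-26) → x=-18, y=-118
step 10: x=-18, y=-118 + (-8,-29) → x=-26, y=-147

x=-26, y=-147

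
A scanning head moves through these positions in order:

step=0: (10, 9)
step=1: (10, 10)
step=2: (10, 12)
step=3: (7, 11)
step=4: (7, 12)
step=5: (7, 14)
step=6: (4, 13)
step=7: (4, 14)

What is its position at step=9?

(1, 15)

Differencing gives (+0, +1), (+0, +2), (-3, -1), (+0, +1), (+0, +2), (-3, -1), (+0, +1). This is the pattern (+0, +1), (+0, +2), (-3, -1) repeated.
step 8: apply (+0, +2) → (4, 16)
step 9: apply (-3, -1) → (1, 15)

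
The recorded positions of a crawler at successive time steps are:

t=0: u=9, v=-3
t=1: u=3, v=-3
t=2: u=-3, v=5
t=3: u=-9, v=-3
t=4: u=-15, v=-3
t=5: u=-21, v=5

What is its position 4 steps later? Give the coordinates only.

U: linear, -6 per step → -45 at step 9.
V: cycles through -3, -3, 5 every 3 steps. Step 9 lands at position 0 of the cycle → -3.

u=-45, v=-3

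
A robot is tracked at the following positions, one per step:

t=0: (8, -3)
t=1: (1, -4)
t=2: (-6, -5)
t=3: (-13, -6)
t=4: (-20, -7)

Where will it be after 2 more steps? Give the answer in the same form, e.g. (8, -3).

The position changes by (-7, -1) every step.
step 5: (-20, -7) + (-7, -1) → (-27, -8)
step 6: (-27, -8) + (-7, -1) → (-34, -9)

(-34, -9)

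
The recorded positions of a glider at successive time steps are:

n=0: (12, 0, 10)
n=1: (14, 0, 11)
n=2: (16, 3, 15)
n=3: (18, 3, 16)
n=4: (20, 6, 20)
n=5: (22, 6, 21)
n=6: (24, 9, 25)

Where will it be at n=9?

(30, 12, 31)

Differencing gives (+2, +0, +1), (+2, +3, +4), (+2, +0, +1), (+2, +3, +4), (+2, +0, +1), (+2, +3, +4). This is the pattern (+2, +0, +1), (+2, +3, +4) repeated.
step 7: apply (+2, +0, +1) → (26, 9, 26)
step 8: apply (+2, +3, +4) → (28, 12, 30)
step 9: apply (+2, +0, +1) → (30, 12, 31)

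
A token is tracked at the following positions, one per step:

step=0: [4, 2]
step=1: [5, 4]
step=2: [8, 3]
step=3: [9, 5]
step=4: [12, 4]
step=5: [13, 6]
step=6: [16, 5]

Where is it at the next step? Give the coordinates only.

Differencing gives [+1, +2], [+3, -1], [+1, +2], [+3, -1], [+1, +2], [+3, -1]. This is the pattern [+1, +2], [+3, -1] repeated.
step 7: apply [+1, +2] → [17, 7]

[17, 7]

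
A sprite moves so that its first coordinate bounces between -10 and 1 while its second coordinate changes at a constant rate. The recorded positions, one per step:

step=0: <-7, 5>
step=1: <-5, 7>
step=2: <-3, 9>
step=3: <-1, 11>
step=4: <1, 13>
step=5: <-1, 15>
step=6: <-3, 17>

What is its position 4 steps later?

<-9, 25>

The first coordinate travels 2 per step and bounces off the walls at -10 and 1.
  step 7: -3 → -5
  step 8: -5 → -7
  step 9: -7 → -9
  step 10: -9 → -9
The second coordinate changes by +2 each step: at step 10 it is 25.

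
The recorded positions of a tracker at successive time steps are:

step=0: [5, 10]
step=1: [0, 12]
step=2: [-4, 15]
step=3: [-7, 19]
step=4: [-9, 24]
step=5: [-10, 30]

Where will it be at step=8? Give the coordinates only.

First differences are [-5, +2], [-4, +3], [-3, +4], [-2, +5], [-1, +6]; their common second difference is [+1, +1] (constant acceleration).
step 6: [-10, 30] + [+0, +7] → [-10, 37]
step 7: [-10, 37] + [+1, +8] → [-9, 45]
step 8: [-9, 45] + [+2, +9] → [-7, 54]

[-7, 54]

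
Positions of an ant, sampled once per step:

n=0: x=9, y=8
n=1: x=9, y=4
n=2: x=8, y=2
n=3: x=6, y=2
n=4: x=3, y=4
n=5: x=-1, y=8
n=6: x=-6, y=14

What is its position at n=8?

First differences are (+0,-4), (-1,-2), (-2,+0), (-3,+2), (-4,+4), (-5,+6); their common second difference is (-1,+2) (constant acceleration).
step 7: x=-6, y=14 + (-6,+8) → x=-12, y=22
step 8: x=-12, y=22 + (-7,+10) → x=-19, y=32

x=-19, y=32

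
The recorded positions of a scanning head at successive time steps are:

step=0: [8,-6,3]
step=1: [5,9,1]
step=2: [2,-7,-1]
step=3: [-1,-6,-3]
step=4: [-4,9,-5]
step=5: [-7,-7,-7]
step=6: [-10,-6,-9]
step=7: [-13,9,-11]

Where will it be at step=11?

First: linear, -3 per step → -25 at step 11.
Second: cycles through -6, 9, -7 every 3 steps. Step 11 lands at position 2 of the cycle → -7.
Third: linear, -2 per step → -19 at step 11.

[-25,-7,-19]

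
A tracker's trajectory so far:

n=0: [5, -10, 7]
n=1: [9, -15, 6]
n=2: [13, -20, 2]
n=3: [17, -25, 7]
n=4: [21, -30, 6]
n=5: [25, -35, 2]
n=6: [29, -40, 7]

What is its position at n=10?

[45, -60, 6]

The first coordinate changes by +4 each step, so at step 10 it is 5 + 10·(4) = 45.
The second coordinate changes by -5 each step, so at step 10 it is -10 + 10·(-5) = -60.
The third coordinate repeats the cycle [7, 6, 2] with period 3; step 10 mod 3 = 1, giving 6.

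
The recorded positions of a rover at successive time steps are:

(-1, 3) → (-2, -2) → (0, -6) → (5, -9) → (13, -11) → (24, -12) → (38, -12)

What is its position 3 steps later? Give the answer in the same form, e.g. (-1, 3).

(98, -6)

Successive displacements: (-1, -5), (+2, -4), (+5, -3), (+8, -2), (+11, -1), (+14, +0) — each changes by (+3, +1).
step 7: (38, -12) + (+17, +1) → (55, -11)
step 8: (55, -11) + (+20, +2) → (75, -9)
step 9: (75, -9) + (+23, +3) → (98, -6)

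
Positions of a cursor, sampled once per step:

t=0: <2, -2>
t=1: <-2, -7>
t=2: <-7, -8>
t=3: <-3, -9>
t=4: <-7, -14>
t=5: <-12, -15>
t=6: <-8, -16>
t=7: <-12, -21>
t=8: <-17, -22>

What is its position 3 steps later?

Differencing gives <-4, -5>, <-5, -1>, <+4, -1>, <-4, -5>, <-5, -1>, <+4, -1>, <-4, -5>, <-5, -1>. This is the pattern <-4, -5>, <-5, -1>, <+4, -1> repeated.
step 9: apply <+4, -1> → <-13, -23>
step 10: apply <-4, -5> → <-17, -28>
step 11: apply <-5, -1> → <-22, -29>

<-22, -29>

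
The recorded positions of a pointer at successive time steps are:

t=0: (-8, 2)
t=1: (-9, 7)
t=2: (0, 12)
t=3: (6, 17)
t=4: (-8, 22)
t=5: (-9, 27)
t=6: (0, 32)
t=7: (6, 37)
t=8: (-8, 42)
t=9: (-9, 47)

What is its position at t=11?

First: cycles through -8, -9, 0, 6 every 4 steps. Step 11 lands at position 3 of the cycle → 6.
Second: linear, +5 per step → 57 at step 11.

(6, 57)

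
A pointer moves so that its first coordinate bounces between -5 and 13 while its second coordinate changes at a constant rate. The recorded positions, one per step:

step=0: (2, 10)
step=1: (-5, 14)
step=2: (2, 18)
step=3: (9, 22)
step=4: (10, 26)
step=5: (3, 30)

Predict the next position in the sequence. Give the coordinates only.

(-4, 34)

The first coordinate travels 7 per step and bounces off the walls at -5 and 13.
  step 6: 3 → -4
The second coordinate changes by +4 each step: at step 6 it is 34.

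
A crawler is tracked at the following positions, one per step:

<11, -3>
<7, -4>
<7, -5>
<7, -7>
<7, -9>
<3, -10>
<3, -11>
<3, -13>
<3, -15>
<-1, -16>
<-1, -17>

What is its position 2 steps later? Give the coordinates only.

The moves between consecutive positions are <-4, -1>, <+0, -1>, <+0, -2>, <+0, -2>, <-4, -1>, <+0, -1>, <+0, -2>, <+0, -2>, <-4, -1>, <+0, -1>; they repeat the 4-cycle [<-4, -1>, <+0, -1>, <+0, -2>, <+0, -2>].
step 11: apply <+0, -2> → <-1, -19>
step 12: apply <+0, -2> → <-1, -21>

<-1, -21>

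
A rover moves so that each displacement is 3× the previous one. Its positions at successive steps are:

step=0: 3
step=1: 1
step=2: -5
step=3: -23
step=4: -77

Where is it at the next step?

-239

Step-to-step displacements: -2, -6, -18, -54; each is 3× the previous.
step 5: -77 − 162 → -239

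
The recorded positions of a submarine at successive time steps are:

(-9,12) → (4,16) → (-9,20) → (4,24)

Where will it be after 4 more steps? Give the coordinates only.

(4,40)

First: cycles through -9, 4 every 2 steps. Step 7 lands at position 1 of the cycle → 4.
Second: linear, +4 per step → 40 at step 7.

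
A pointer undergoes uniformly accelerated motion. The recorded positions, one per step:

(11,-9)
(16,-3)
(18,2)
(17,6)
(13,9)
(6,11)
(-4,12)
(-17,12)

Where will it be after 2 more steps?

Successive displacements: (+5,+6), (+2,+5), (-1,+4), (-4,+3), (-7,+2), (-10,+1), (-13,+0) — each changes by (-3,-1).
step 8: (-17,12) + (-16,-1) → (-33,11)
step 9: (-33,11) + (-19,-2) → (-52,9)

(-52,9)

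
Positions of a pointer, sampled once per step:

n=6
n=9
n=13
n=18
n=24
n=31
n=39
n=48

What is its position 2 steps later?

Taking differences between consecutive positions: +3, +4, +5, +6, +7, +8, +9. These grow by +1 each step.
step 8: 48 + 10 → n=58
step 9: 58 + 11 → n=69

n=69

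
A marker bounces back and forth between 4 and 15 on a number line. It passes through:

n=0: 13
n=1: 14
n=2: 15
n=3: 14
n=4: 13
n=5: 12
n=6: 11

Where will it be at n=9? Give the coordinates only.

The value travels 1 per step and bounces off the walls at 4 and 15.
  step 7: 11 → 10
  step 8: 10 → 9
  step 9: 9 → 8

8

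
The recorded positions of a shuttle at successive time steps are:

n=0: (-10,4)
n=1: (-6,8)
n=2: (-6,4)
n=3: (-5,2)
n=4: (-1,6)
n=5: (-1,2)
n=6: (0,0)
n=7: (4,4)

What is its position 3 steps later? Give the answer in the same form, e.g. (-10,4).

Step-to-step displacements: (+4,+4), (+0,-4), (+1,-2), (+4,+4), (+0,-4), (+1,-2), (+4,+4) — a repeating cycle of length 3.
step 8: apply (+0,-4) → (4,0)
step 9: apply (+1,-2) → (5,-2)
step 10: apply (+4,+4) → (9,2)

(9,2)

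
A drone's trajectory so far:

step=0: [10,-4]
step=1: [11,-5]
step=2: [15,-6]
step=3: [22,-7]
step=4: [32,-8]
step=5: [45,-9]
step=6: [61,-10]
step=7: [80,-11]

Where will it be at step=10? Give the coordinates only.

First differences are [+1,-1], [+4,-1], [+7,-1], [+10,-1], [+13,-1], [+16,-1], [+19,-1]; their common second difference is [+3,+0] (constant acceleration).
step 8: [80,-11] + [+22,-1] → [102,-12]
step 9: [102,-12] + [+25,-1] → [127,-13]
step 10: [127,-13] + [+28,-1] → [155,-14]

[155,-14]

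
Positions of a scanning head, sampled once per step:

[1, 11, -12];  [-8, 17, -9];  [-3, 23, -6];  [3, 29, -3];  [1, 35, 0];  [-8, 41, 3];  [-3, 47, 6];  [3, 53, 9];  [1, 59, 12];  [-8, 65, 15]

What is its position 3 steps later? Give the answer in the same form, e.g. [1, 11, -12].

First: cycles through 1, -8, -3, 3 every 4 steps. Step 12 lands at position 0 of the cycle → 1.
Second: linear, +6 per step → 83 at step 12.
Third: linear, +3 per step → 24 at step 12.

[1, 83, 24]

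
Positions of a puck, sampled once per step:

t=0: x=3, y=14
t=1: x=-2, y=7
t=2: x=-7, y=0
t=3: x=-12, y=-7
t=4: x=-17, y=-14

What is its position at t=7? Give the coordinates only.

The position changes by (-5, -7) every step.
step 5: x=-17, y=-14 + (-5, -7) → x=-22, y=-21
step 6: x=-22, y=-21 + (-5, -7) → x=-27, y=-28
step 7: x=-27, y=-28 + (-5, -7) → x=-32, y=-35

x=-32, y=-35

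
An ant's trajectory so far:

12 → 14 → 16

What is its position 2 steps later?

20

The position changes by +2 every step.
step 3: 16 + 2 → 18
step 4: 18 + 2 → 20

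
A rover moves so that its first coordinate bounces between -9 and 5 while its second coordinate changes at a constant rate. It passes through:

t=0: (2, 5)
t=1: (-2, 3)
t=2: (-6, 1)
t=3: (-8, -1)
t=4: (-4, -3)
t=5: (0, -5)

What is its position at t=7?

(2, -9)

The first coordinate reflects between -9 and 5, moving 4 per step.
  step 6: 0 → 4
  step 7: 4 → 2
The second coordinate changes by -2 each step: at step 7 it is -9.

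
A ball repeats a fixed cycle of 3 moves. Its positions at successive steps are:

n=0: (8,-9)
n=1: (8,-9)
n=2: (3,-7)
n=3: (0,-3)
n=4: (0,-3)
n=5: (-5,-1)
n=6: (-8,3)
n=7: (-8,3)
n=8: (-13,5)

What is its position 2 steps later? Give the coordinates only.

Differencing gives (+0,+0), (-5,+2), (-3,+4), (+0,+0), (-5,+2), (-3,+4), (+0,+0), (-5,+2). This is the pattern (+0,+0), (-5,+2), (-3,+4) repeated.
step 9: apply (-3,+4) → (-16,9)
step 10: apply (+0,+0) → (-16,9)

(-16,9)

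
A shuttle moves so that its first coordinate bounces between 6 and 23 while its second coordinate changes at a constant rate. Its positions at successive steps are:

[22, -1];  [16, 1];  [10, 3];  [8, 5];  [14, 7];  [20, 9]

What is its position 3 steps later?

[8, 15]

The first coordinate travels 6 per step and bounces off the walls at 6 and 23.
  step 6: 20 → 20
  step 7: 20 → 14
  step 8: 14 → 8
The second coordinate changes by +2 each step: at step 8 it is 15.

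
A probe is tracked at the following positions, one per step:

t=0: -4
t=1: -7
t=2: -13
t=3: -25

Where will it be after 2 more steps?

-97

The jumps are -3, -6, -12 — a geometric progression with ratio 2.
step 4: -25 − 24 → -49
step 5: -49 − 48 → -97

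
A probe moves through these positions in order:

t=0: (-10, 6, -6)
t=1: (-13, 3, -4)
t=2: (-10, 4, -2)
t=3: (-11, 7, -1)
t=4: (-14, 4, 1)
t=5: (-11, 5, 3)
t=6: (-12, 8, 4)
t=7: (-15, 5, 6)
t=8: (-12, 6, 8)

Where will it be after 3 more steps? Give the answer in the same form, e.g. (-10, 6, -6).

The moves between consecutive positions are (-3, -3, +2), (+3, +1, +2), (-1, +3, +1), (-3, -3, +2), (+3, +1, +2), (-1, +3, +1), (-3, -3, +2), (+3, +1, +2); they repeat the 3-cycle [(-3, -3, +2), (+3, +1, +2), (-1, +3, +1)].
step 9: apply (-1, +3, +1) → (-13, 9, 9)
step 10: apply (-3, -3, +2) → (-16, 6, 11)
step 11: apply (+3, +1, +2) → (-13, 7, 13)

(-13, 7, 13)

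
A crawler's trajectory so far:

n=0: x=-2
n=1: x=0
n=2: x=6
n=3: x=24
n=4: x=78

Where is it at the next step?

x=240

Step-to-step displacements: +2, +6, +18, +54; each is 3× the previous.
step 5: 78 + 162 → x=240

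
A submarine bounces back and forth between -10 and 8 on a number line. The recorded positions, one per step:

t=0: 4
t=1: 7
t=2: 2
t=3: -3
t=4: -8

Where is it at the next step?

The value reflects between -10 and 8, moving 5 per step.
  step 5: -8 → -7

-7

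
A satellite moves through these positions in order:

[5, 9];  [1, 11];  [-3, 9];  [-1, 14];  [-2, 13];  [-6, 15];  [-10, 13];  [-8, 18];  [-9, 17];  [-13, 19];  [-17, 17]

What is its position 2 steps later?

The moves between consecutive positions are [-4, +2], [-4, -2], [+2, +5], [-1, -1], [-4, +2], [-4, -2], [+2, +5], [-1, -1], [-4, +2], [-4, -2]; they repeat the 4-cycle [[-4, +2], [-4, -2], [+2, +5], [-1, -1]].
step 11: apply [+2, +5] → [-15, 22]
step 12: apply [-1, -1] → [-16, 21]

[-16, 21]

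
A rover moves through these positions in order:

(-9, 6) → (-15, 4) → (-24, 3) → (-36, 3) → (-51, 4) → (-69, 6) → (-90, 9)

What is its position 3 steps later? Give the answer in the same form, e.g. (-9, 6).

(-171, 24)

First differences are (-6, -2), (-9, -1), (-12, +0), (-15, +1), (-18, +2), (-21, +3); their common second difference is (-3, +1) (constant acceleration).
step 7: (-90, 9) + (-24, +4) → (-114, 13)
step 8: (-114, 13) + (-27, +5) → (-141, 18)
step 9: (-141, 18) + (-30, +6) → (-171, 24)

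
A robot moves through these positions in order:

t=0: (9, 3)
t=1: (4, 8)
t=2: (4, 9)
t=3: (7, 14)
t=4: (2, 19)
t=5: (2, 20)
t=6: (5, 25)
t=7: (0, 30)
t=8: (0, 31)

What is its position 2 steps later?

The moves between consecutive positions are (-5, +5), (+0, +1), (+3, +5), (-5, +5), (+0, +1), (+3, +5), (-5, +5), (+0, +1); they repeat the 3-cycle [(-5, +5), (+0, +1), (+3, +5)].
step 9: apply (+3, +5) → (3, 36)
step 10: apply (-5, +5) → (-2, 41)

(-2, 41)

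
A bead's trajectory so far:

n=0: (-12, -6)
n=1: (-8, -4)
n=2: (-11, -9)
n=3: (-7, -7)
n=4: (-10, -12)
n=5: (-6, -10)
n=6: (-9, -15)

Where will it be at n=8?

(-8, -18)

Step-to-step displacements: (+4, +2), (-3, -5), (+4, +2), (-3, -5), (+4, +2), (-3, -5) — a repeating cycle of length 2.
step 7: apply (+4, +2) → (-5, -13)
step 8: apply (-3, -5) → (-8, -18)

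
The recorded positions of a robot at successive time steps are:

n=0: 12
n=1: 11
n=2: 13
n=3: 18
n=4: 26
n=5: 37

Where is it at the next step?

51

First differences are -1, +2, +5, +8, +11; their common second difference is +3 (constant acceleration).
step 6: 37 + 14 → 51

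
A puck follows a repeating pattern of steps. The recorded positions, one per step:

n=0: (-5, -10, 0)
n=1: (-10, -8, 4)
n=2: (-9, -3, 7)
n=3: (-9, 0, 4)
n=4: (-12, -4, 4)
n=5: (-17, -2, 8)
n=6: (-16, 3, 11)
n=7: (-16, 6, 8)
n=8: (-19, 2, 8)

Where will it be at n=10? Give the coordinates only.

(-23, 9, 15)

Differencing gives (-5, +2, +4), (+1, +5, +3), (+0, +3, -3), (-3, -4, +0), (-5, +2, +4), (+1, +5, +3), (+0, +3, -3), (-3, -4, +0). This is the pattern (-5, +2, +4), (+1, +5, +3), (+0, +3, -3), (-3, -4, +0) repeated.
step 9: apply (-5, +2, +4) → (-24, 4, 12)
step 10: apply (+1, +5, +3) → (-23, 9, 15)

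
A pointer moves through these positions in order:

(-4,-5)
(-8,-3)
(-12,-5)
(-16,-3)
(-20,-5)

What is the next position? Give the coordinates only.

First: linear, -4 per step → -24 at step 5.
Second: cycles through -5, -3 every 2 steps. Step 5 lands at position 1 of the cycle → -3.

(-24,-3)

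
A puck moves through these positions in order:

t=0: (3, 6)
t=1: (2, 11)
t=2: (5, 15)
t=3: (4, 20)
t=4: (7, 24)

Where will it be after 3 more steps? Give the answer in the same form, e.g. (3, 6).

(8, 38)

Differencing gives (-1, +5), (+3, +4), (-1, +5), (+3, +4). This is the pattern (-1, +5), (+3, +4) repeated.
step 5: apply (-1, +5) → (6, 29)
step 6: apply (+3, +4) → (9, 33)
step 7: apply (-1, +5) → (8, 38)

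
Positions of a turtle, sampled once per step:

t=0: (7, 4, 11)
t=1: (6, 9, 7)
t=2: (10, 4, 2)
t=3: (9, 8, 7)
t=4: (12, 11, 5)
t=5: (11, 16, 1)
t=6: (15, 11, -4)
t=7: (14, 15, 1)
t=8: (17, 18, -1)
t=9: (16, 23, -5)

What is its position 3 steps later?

(22, 25, -7)

The moves between consecutive positions are (-1, +5, -4), (+4, -5, -5), (-1, +4, +5), (+3, +3, -2), (-1, +5, -4), (+4, -5, -5), (-1, +4, +5), (+3, +3, -2), (-1, +5, -4); they repeat the 4-cycle [(-1, +5, -4), (+4, -5, -5), (-1, +4, +5), (+3, +3, -2)].
step 10: apply (+4, -5, -5) → (20, 18, -10)
step 11: apply (-1, +4, +5) → (19, 22, -5)
step 12: apply (+3, +3, -2) → (22, 25, -7)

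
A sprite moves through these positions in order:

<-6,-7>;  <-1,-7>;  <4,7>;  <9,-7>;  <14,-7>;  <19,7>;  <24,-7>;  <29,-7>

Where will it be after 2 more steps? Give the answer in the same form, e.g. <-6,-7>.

<39,-7>

First: linear, +5 per step → 39 at step 9.
Second: cycles through -7, -7, 7 every 3 steps. Step 9 lands at position 0 of the cycle → -7.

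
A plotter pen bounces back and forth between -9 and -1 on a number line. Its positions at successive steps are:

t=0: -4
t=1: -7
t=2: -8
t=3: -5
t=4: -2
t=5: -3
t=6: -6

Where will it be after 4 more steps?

The value reflects between -9 and -1, moving 3 per step.
  step 7: -6 → -9
  step 8: -9 → -6
  step 9: -6 → -3
  step 10: -3 → -2

-2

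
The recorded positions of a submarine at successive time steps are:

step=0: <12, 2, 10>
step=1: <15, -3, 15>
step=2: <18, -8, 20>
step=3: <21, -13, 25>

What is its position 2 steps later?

The position changes by <+3, -5, +5> every step.
step 4: <21, -13, 25> + <+3, -5, +5> → <24, -18, 30>
step 5: <24, -18, 30> + <+3, -5, +5> → <27, -23, 35>

<27, -23, 35>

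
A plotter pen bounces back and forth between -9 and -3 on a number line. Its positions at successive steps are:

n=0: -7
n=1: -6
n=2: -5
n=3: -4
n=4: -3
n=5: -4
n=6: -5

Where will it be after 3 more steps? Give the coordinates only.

The value travels 1 per step and bounces off the walls at -9 and -3.
  step 7: -5 → -6
  step 8: -6 → -7
  step 9: -7 → -8

-8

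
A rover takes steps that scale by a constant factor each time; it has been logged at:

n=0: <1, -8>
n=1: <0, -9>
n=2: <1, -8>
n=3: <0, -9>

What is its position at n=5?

Consecutive displacements <-1, -1>, <+1, +1>, <-1, -1> scale by a factor of -1 each step.
step 4: <0, -9> + <+1, +1> → <1, -8>
step 5: <1, -8> + <-1, -1> → <0, -9>

<0, -9>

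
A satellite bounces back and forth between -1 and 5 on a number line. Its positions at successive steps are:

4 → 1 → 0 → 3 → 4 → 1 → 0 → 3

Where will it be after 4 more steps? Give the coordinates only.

3

The value travels 3 per step and bounces off the walls at -1 and 5.
  step 8: 3 → 4
  step 9: 4 → 1
  step 10: 1 → 0
  step 11: 0 → 3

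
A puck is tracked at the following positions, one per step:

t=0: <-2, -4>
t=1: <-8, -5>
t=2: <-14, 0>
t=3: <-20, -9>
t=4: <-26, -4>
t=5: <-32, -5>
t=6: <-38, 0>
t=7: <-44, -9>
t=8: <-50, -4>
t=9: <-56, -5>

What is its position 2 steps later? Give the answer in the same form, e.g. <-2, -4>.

First: linear, -6 per step → -68 at step 11.
Second: cycles through -4, -5, 0, -9 every 4 steps. Step 11 lands at position 3 of the cycle → -9.

<-68, -9>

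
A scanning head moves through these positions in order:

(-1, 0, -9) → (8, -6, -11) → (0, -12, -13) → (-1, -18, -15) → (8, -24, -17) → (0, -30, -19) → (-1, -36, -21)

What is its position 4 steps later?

(8, -60, -29)

The first coordinate repeats the cycle [-1, 8, 0] with period 3; step 10 mod 3 = 1, giving 8.
The second coordinate changes by -6 each step, so at step 10 it is 0 + 10·(-6) = -60.
The third coordinate changes by -2 each step, so at step 10 it is -9 + 10·(-2) = -29.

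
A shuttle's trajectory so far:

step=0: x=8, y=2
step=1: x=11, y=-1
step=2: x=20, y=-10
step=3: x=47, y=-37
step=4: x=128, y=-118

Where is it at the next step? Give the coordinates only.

The jumps are (+3, -3), (+9, -9), (+27, -27), (+81, -81) — a geometric progression with ratio 3.
step 5: x=128, y=-118 + (+243, -243) → x=371, y=-361

x=371, y=-361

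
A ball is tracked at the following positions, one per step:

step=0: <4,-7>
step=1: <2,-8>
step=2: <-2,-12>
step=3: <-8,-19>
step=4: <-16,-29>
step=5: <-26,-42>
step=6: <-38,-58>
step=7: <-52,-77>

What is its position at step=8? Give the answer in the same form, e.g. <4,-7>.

Taking differences between consecutive positions: <-2,-1>, <-4,-4>, <-6,-7>, <-8,-10>, <-10,-13>, <-12,-16>, <-14,-19>. These grow by <-2,-3> each step.
step 8: <-52,-77> + <-16,-22> → <-68,-99>

<-68,-99>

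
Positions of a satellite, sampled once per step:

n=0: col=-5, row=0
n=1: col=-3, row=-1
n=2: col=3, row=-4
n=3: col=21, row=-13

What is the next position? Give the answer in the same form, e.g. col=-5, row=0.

col=75, row=-40

Step-to-step displacements: (+2,-1), (+6,-3), (+18,-9); each is 3× the previous.
step 4: col=21, row=-13 + (+54,-27) → col=75, row=-40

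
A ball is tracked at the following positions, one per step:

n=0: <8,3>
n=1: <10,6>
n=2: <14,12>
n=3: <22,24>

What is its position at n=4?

<38,48>

Consecutive displacements <+2,+3>, <+4,+6>, <+8,+12> scale by a factor of 2 each step.
step 4: <22,24> + <+16,+24> → <38,48>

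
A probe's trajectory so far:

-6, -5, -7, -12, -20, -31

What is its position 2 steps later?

-62

Taking differences between consecutive positions: +1, -2, -5, -8, -11. These grow by -3 each step.
step 6: -31 − 14 → -45
step 7: -45 − 17 → -62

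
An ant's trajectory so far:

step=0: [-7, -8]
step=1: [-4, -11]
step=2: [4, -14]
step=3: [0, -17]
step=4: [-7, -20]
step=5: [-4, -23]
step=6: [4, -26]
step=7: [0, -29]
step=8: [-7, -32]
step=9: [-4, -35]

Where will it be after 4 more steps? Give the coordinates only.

[-4, -47]

First: cycles through -7, -4, 4, 0 every 4 steps. Step 13 lands at position 1 of the cycle → -4.
Second: linear, -3 per step → -47 at step 13.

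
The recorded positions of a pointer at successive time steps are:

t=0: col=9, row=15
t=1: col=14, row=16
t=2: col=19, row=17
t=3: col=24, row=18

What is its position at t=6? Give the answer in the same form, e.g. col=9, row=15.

col=39, row=21

Constant displacement of (+5, +1) per step.
step 4: col=24, row=18 + (+5, +1) → col=29, row=19
step 5: col=29, row=19 + (+5, +1) → col=34, row=20
step 6: col=34, row=20 + (+5, +1) → col=39, row=21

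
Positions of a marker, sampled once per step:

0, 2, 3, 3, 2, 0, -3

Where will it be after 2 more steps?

First differences are +2, +1, +0, -1, -2, -3; their common second difference is -1 (constant acceleration).
step 7: -3 − 4 → -7
step 8: -7 − 5 → -12

-12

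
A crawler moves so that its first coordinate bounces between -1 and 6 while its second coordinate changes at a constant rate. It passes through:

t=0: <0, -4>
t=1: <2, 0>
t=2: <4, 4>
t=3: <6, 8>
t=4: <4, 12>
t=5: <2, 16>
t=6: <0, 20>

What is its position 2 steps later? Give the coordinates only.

<2, 28>

The first coordinate reflects between -1 and 6, moving 2 per step.
  step 7: 0 → 0
  step 8: 0 → 2
The second coordinate changes by +4 each step: at step 8 it is 28.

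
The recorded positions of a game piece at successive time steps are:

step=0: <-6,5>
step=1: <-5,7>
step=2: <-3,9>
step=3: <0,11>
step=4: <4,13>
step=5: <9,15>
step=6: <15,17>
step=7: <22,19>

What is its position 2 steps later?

<39,23>

Taking differences between consecutive positions: <+1,+2>, <+2,+2>, <+3,+2>, <+4,+2>, <+5,+2>, <+6,+2>, <+7,+2>. These grow by <+1,+0> each step.
step 8: <22,19> + <+8,+2> → <30,21>
step 9: <30,21> + <+9,+2> → <39,23>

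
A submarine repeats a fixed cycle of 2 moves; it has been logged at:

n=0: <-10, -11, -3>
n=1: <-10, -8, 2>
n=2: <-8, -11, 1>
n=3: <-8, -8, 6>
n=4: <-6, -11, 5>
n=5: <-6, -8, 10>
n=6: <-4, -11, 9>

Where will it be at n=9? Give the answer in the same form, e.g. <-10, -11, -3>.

Step-to-step displacements: <+0, +3, +5>, <+2, -3, -1>, <+0, +3, +5>, <+2, -3, -1>, <+0, +3, +5>, <+2, -3, -1> — a repeating cycle of length 2.
step 7: apply <+0, +3, +5> → <-4, -8, 14>
step 8: apply <+2, -3, -1> → <-2, -11, 13>
step 9: apply <+0, +3, +5> → <-2, -8, 18>

<-2, -8, 18>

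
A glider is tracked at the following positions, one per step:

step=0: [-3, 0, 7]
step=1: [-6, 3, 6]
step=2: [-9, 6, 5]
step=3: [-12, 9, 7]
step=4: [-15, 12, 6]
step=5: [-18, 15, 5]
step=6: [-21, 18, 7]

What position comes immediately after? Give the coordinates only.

First: linear, -3 per step → -24 at step 7.
Second: linear, +3 per step → 21 at step 7.
Third: cycles through 7, 6, 5 every 3 steps. Step 7 lands at position 1 of the cycle → 6.

[-24, 21, 6]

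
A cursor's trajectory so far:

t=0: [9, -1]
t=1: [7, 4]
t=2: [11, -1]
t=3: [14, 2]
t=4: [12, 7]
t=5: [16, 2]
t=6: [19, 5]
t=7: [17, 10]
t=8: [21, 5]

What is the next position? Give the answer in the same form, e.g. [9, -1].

Differencing gives [-2, +5], [+4, -5], [+3, +3], [-2, +5], [+4, -5], [+3, +3], [-2, +5], [+4, -5]. This is the pattern [-2, +5], [+4, -5], [+3, +3] repeated.
step 9: apply [+3, +3] → [24, 8]

[24, 8]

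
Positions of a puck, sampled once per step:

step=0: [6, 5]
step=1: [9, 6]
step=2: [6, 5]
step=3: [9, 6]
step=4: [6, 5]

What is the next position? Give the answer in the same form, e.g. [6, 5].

Consecutive displacements [+3, +1], [-3, -1], [+3, +1], [-3, -1] scale by a factor of -1 each step.
step 5: [6, 5] + [+3, +1] → [9, 6]

[9, 6]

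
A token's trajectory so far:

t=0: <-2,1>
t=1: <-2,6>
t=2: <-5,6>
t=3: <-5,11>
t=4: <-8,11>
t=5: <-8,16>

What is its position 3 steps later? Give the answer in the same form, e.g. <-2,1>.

The moves between consecutive positions are <+0,+5>, <-3,+0>, <+0,+5>, <-3,+0>, <+0,+5>; they repeat the 2-cycle [<+0,+5>, <-3,+0>].
step 6: apply <-3,+0> → <-11,16>
step 7: apply <+0,+5> → <-11,21>
step 8: apply <-3,+0> → <-14,21>

<-14,21>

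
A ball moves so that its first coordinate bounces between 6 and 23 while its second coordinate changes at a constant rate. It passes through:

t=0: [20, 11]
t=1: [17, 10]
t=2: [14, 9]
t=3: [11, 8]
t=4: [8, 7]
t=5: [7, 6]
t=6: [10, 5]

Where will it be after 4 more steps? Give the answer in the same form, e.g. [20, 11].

The first coordinate reflects between 6 and 23, moving 3 per step.
  step 7: 10 → 13
  step 8: 13 → 16
  step 9: 16 → 19
  step 10: 19 → 22
The second coordinate changes by -1 each step: at step 10 it is 1.

[22, 1]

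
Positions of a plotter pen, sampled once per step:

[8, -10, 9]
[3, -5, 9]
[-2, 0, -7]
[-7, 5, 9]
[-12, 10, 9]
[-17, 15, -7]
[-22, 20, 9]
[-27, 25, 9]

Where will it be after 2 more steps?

[-37, 35, 9]

The first coordinate changes by -5 each step, so at step 9 it is 8 + 9·(-5) = -37.
The second coordinate changes by +5 each step, so at step 9 it is -10 + 9·(5) = 35.
The third coordinate repeats the cycle [9, 9, -7] with period 3; step 9 mod 3 = 0, giving 9.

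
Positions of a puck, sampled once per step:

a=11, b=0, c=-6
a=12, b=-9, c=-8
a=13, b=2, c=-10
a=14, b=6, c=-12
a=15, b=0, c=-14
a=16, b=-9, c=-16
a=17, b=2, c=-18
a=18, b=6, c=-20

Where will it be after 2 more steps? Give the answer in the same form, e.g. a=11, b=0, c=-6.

a=20, b=-9, c=-24

A: linear, +1 per step → 20 at step 9.
B: cycles through 0, -9, 2, 6 every 4 steps. Step 9 lands at position 1 of the cycle → -9.
C: linear, -2 per step → -24 at step 9.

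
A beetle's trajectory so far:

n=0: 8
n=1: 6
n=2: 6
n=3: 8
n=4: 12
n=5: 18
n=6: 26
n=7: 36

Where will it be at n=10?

Taking differences between consecutive positions: -2, +0, +2, +4, +6, +8, +10. These grow by +2 each step.
step 8: 36 + 12 → 48
step 9: 48 + 14 → 62
step 10: 62 + 16 → 78

78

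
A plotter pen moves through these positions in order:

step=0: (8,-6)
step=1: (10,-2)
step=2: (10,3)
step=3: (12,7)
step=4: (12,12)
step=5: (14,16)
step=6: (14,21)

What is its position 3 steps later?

The moves between consecutive positions are (+2,+4), (+0,+5), (+2,+4), (+0,+5), (+2,+4), (+0,+5); they repeat the 2-cycle [(+2,+4), (+0,+5)].
step 7: apply (+2,+4) → (16,25)
step 8: apply (+0,+5) → (16,30)
step 9: apply (+2,+4) → (18,34)

(18,34)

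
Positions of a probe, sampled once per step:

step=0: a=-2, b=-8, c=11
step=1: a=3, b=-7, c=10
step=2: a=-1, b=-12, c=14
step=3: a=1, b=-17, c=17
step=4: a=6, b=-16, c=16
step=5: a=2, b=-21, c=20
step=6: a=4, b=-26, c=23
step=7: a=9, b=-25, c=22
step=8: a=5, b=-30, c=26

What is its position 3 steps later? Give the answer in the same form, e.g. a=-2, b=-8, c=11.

Differencing gives (+5, +1, -1), (-4, -5, +4), (+2, -5, +3), (+5, +1, -1), (-4, -5, +4), (+2, -5, +3), (+5, +1, -1), (-4, -5, +4). This is the pattern (+5, +1, -1), (-4, -5, +4), (+2, -5, +3) repeated.
step 9: apply (+2, -5, +3) → a=7, b=-35, c=29
step 10: apply (+5, +1, -1) → a=12, b=-34, c=28
step 11: apply (-4, -5, +4) → a=8, b=-39, c=32

a=8, b=-39, c=32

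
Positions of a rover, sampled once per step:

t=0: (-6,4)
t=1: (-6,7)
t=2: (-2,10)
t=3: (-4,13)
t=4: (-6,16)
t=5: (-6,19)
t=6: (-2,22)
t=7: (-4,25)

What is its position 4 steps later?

The first coordinate repeats the cycle [-6, -6, -2, -4] with period 4; step 11 mod 4 = 3, giving -4.
The second coordinate changes by +3 each step, so at step 11 it is 4 + 11·(3) = 37.

(-4,37)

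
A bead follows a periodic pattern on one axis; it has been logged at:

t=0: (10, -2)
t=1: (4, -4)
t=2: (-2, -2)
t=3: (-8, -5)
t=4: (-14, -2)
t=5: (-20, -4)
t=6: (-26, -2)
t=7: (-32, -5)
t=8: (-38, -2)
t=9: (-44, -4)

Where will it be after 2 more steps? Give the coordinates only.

The first coordinate changes by -6 each step, so at step 11 it is 10 + 11·(-6) = -56.
The second coordinate repeats the cycle [-2, -4, -2, -5] with period 4; step 11 mod 4 = 3, giving -5.

(-56, -5)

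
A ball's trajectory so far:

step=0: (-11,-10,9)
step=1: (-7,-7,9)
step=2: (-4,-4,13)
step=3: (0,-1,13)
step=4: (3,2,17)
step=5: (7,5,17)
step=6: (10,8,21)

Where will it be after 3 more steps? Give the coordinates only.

Differencing gives (+4,+3,+0), (+3,+3,+4), (+4,+3,+0), (+3,+3,+4), (+4,+3,+0), (+3,+3,+4). This is the pattern (+4,+3,+0), (+3,+3,+4) repeated.
step 7: apply (+4,+3,+0) → (14,11,21)
step 8: apply (+3,+3,+4) → (17,14,25)
step 9: apply (+4,+3,+0) → (21,17,25)

(21,17,25)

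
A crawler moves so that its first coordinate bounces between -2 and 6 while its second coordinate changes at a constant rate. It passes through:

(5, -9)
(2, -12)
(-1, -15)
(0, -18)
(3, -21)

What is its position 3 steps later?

(0, -30)

The first coordinate reflects between -2 and 6, moving 3 per step.
  step 5: 3 → 6
  step 6: 6 → 3
  step 7: 3 → 0
The second coordinate changes by -3 each step: at step 7 it is -30.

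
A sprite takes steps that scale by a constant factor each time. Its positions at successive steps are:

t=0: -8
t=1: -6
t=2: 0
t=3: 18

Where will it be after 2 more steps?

Consecutive displacements +2, +6, +18 scale by a factor of 3 each step.
step 4: 18 + 54 → 72
step 5: 72 + 162 → 234

234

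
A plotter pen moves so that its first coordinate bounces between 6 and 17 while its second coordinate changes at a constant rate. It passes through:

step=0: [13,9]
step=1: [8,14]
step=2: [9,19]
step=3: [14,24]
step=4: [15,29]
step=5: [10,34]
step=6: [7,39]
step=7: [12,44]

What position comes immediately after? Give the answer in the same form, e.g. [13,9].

The first coordinate travels 5 per step and bounces off the walls at 6 and 17.
  step 8: 12 → 17
The second coordinate changes by +5 each step: at step 8 it is 49.

[17,49]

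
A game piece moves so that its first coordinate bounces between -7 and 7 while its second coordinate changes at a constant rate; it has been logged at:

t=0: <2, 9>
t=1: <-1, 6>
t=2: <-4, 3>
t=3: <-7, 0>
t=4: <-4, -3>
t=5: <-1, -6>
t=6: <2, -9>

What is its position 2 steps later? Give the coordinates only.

<6, -15>

The first coordinate travels 3 per step and bounces off the walls at -7 and 7.
  step 7: 2 → 5
  step 8: 5 → 6
The second coordinate changes by -3 each step: at step 8 it is -15.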